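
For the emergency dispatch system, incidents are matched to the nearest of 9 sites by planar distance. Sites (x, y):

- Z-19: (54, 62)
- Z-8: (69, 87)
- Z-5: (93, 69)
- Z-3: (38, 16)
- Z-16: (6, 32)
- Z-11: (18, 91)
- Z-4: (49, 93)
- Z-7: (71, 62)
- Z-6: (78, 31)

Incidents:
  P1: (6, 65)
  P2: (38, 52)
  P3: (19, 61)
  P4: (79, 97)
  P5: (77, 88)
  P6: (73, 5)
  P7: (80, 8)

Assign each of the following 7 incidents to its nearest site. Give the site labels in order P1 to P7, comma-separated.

P1 → Z-11 (d²=820.00)
P2 → Z-19 (d²=356.00)
P3 → Z-11 (d²=901.00)
P4 → Z-8 (d²=200.00)
P5 → Z-8 (d²=65.00)
P6 → Z-6 (d²=701.00)
P7 → Z-6 (d²=533.00)

Z-11, Z-19, Z-11, Z-8, Z-8, Z-6, Z-6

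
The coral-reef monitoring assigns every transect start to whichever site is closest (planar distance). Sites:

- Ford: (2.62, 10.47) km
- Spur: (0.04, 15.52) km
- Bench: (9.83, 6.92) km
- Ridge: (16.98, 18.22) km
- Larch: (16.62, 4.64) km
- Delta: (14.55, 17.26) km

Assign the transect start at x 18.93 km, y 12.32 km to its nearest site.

Squared distances to each site:
Ford: 269.439; Spur: 367.072; Bench: 111.970; Ridge: 38.612; Larch: 64.319; Delta: 43.588.
Minimum at Ridge.

Ridge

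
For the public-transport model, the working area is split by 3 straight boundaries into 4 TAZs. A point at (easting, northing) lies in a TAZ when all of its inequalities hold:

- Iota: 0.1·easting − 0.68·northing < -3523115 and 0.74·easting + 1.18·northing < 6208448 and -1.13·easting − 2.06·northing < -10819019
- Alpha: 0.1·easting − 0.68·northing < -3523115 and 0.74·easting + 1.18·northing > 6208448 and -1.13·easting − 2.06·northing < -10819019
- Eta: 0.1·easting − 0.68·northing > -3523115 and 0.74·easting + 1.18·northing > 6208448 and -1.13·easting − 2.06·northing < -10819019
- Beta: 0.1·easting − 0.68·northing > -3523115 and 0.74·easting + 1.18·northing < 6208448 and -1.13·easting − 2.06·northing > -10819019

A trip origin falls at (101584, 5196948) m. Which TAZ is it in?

Iota

0.1·101584 − 0.68·5196948 = -3523766.240, which is < -3523115
0.74·101584 + 1.18·5196948 = 6207570.800, which is < 6208448
-1.13·101584 − 2.06·5196948 = -10820502.800, which is < -10819019
This sign pattern matches Iota.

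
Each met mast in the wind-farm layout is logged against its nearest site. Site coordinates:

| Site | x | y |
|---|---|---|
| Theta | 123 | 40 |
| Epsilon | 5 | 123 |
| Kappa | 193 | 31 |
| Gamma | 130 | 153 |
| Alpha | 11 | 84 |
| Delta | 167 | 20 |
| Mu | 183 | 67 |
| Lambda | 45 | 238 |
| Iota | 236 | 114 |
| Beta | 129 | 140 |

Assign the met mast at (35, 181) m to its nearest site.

Lambda

Squared distances to each site:
Theta: 27625.000; Epsilon: 4264.000; Kappa: 47464.000; Gamma: 9809.000; Alpha: 9985.000; Delta: 43345.000; Mu: 34900.000; Lambda: 3349.000; Iota: 44890.000; Beta: 10517.000.
Minimum at Lambda.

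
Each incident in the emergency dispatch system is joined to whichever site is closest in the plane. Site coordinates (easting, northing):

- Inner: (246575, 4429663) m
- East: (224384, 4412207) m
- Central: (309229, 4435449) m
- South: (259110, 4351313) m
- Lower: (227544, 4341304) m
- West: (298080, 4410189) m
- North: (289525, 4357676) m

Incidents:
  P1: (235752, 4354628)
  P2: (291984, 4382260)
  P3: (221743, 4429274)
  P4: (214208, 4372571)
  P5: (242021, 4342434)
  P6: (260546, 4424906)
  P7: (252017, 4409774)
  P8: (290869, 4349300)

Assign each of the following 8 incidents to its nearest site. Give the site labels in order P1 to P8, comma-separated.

P1 → Lower (d²=244900240.00)
P2 → North (d²=610419737.00)
P3 → East (d²=298257370.00)
P4 → Lower (d²=1155474185.00)
P5 → Lower (d²=210860429.00)
P6 → Inner (d²=217817890.00)
P7 → Inner (d²=425187685.00)
P8 → North (d²=71963712.00)

Lower, North, East, Lower, Lower, Inner, Inner, North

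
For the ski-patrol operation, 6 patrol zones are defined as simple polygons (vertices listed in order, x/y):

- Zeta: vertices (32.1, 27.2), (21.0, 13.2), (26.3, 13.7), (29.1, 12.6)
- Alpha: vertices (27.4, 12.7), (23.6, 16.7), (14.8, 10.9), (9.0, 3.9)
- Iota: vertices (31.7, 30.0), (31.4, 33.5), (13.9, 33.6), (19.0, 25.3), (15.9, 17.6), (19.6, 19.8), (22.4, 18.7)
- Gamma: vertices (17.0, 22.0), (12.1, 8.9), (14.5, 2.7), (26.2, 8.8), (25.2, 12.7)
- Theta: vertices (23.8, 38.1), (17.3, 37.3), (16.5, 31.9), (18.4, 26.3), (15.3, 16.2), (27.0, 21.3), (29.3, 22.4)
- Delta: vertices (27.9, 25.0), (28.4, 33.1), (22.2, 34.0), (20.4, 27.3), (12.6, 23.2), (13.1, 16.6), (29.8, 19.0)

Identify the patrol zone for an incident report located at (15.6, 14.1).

Gamma

Cast a ray rightward from (15.6, 14.1). For each polygon, the edges (by vertex number in listed order) whose endpoints lie on opposite sides of y = 14.1, where each meets that height, and whether that is right or left of the point:
Zeta: 1–2 at x≈21.71 (right), 4–1 at x≈29.41 (right) → 2 crossings.
Alpha: 1–2 at x≈26.07 (right), 2–3 at x≈19.66 (right) → 2 crossings.
Iota: no edge straddles that height → 0 crossings.
Gamma: 1–2 at x≈14.05 (left), 5–1 at x≈23.97 (right) → 1 crossing.
Theta: no edge straddles that height → 0 crossings.
Delta: no edge straddles that height → 0 crossings.
Only Gamma has an odd count, so the point is inside Gamma.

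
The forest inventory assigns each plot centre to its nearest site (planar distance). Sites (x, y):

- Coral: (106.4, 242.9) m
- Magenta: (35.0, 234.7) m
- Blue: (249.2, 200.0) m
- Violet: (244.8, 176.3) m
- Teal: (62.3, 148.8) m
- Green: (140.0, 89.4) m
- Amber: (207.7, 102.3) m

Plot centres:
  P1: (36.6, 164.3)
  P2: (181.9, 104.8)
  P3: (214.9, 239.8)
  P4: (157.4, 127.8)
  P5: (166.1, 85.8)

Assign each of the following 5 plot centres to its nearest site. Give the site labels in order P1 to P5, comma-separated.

Teal, Amber, Blue, Green, Green

P1 → Teal (d²=900.74)
P2 → Amber (d²=671.89)
P3 → Blue (d²=2760.53)
P4 → Green (d²=1777.32)
P5 → Green (d²=694.17)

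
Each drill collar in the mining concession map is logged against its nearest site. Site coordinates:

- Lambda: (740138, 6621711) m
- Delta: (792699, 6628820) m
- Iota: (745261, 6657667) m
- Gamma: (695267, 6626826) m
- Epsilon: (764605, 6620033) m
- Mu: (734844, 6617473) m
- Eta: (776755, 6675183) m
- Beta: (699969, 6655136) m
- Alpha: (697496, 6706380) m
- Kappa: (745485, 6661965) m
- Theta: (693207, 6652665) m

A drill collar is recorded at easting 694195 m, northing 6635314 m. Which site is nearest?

Squared distances to each site:
Lambda: 2295800858.000; Delta: 9745210052.000; Iota: 3107392965.000; Gamma: 73195328.000; Epsilon: 5191077061.000; Mu: 1970642482.000; Eta: 8405690761.000; Beta: 426250760.000; Alpha: 5061272957.000; Kappa: 3340939901.000; Theta: 302033345.000.
Minimum at Gamma.

Gamma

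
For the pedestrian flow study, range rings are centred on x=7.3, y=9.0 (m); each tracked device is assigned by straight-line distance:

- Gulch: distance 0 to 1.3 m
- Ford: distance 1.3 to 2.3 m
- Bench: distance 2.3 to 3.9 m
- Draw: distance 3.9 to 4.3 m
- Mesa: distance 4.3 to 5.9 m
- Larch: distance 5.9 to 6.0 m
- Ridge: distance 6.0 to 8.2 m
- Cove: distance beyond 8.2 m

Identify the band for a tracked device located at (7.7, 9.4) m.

Gulch

Distance = √((7.7−7.3)² + (9.4−9.0)²) = √(0.160 + 0.160) = 0.566 m.
0 ≤ 0.566 < 1.3 → Gulch.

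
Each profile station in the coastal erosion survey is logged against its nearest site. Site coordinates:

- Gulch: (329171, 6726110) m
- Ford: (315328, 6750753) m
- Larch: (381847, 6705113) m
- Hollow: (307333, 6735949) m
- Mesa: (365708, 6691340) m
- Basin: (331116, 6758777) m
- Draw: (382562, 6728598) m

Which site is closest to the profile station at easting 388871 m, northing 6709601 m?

Squared distances to each site:
Gulch: 3836637081.000; Ford: 7102059953.000; Larch: 69478720.000; Hollow: 7342662548.000; Mesa: 869988690.000; Basin: 5753919001.000; Draw: 400689490.000.
Minimum at Larch.

Larch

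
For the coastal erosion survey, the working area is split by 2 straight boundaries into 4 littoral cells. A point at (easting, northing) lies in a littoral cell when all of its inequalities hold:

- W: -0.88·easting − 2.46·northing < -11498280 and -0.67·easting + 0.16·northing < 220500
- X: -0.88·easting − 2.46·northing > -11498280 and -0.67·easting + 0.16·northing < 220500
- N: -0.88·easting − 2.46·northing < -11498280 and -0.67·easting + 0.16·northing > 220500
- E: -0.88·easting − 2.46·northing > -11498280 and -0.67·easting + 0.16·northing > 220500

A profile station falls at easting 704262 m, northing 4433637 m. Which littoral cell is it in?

-0.88·704262 − 2.46·4433637 = -11526497.580, which is < -11498280
-0.67·704262 + 0.16·4433637 = 237526.380, which is > 220500
This sign pattern matches N.

N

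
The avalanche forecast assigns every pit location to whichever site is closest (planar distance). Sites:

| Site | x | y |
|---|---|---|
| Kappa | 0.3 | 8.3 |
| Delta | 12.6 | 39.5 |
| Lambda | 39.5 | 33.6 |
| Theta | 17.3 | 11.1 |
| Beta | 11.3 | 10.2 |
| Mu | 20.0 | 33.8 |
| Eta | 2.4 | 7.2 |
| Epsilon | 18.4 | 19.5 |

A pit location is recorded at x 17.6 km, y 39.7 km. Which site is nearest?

Squared distances to each site:
Kappa: 1285.250; Delta: 25.040; Lambda: 516.820; Theta: 818.050; Beta: 909.940; Mu: 40.570; Eta: 1287.290; Epsilon: 408.680.
Minimum at Delta.

Delta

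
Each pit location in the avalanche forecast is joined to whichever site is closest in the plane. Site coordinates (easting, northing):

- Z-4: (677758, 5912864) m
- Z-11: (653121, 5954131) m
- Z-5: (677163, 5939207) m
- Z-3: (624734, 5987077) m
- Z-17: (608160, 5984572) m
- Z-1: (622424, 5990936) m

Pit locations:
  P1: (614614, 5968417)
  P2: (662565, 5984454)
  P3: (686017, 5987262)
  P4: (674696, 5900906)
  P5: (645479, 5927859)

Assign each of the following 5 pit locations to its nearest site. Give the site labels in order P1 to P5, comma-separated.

P1 → Z-17 (d²=302638141.00)
P2 → Z-11 (d²=1008673465.00)
P3 → Z-11 (d²=2179809977.00)
P4 → Z-4 (d²=152369608.00)
P5 → Z-11 (d²=748618148.00)

Z-17, Z-11, Z-11, Z-4, Z-11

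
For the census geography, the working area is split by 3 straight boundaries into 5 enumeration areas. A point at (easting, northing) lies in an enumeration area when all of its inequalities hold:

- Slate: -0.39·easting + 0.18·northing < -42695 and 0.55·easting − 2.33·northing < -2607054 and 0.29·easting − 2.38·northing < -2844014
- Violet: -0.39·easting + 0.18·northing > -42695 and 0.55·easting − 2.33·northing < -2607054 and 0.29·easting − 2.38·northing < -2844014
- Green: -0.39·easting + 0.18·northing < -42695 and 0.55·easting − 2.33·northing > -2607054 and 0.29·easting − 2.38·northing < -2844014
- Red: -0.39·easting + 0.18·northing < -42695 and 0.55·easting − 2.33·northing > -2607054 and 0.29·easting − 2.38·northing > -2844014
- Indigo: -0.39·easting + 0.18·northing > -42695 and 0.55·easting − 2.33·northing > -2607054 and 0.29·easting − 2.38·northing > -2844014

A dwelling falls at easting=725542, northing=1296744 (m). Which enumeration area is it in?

Slate

-0.39·725542 + 0.18·1296744 = -49547.460, which is < -42695
0.55·725542 − 2.33·1296744 = -2622365.420, which is < -2607054
0.29·725542 − 2.38·1296744 = -2875843.540, which is < -2844014
This sign pattern matches Slate.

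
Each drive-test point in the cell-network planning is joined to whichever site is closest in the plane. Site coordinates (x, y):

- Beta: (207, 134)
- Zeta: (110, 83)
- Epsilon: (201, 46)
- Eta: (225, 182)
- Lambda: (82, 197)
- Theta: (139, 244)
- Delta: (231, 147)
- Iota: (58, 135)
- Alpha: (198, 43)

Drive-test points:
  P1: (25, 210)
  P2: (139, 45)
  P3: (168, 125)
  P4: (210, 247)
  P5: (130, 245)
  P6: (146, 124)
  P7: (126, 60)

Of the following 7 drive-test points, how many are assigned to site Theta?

P1 → Lambda
P2 → Zeta
P3 → Beta
P4 → Eta
P5 → Theta
P6 → Zeta
P7 → Zeta
1 of the 7 goes to Theta.

1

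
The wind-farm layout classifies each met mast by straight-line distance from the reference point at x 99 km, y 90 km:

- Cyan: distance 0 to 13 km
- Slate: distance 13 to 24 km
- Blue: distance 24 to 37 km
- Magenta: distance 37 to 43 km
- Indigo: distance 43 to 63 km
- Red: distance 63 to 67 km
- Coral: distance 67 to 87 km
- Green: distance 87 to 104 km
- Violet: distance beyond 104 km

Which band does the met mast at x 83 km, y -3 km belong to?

Distance = √((83−99)² + (-3−90)²) = √(256.000 + 8649.000) = 94.366 km.
87 ≤ 94.366 < 104 → Green.

Green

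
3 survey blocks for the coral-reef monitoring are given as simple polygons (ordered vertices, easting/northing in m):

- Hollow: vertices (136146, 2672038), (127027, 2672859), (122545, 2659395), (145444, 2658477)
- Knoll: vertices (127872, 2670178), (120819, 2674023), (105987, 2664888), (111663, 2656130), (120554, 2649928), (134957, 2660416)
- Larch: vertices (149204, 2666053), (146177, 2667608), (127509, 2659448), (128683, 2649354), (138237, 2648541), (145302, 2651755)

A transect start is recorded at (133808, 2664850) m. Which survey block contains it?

Cast a ray rightward from (133808, 2664850). For each polygon, the edges (by vertex number in listed order) whose endpoints lie on opposite sides of northing = 2664850, where each meets that height, and whether that is right or left of the point:
Hollow: 2–3 at easting≈124360.9 (left), 4–1 at easting≈141074.4 (right) → 1 crossing.
Knoll: 3–4 at easting≈106011.6 (left), 6–1 at easting≈131738.9 (left) → 0 crossings.
Larch: 2–3 at easting≈139867.4 (right), 6–1 at easting≈148875.7 (right) → 2 crossings.
Only Hollow has an odd count, so the point is inside Hollow.

Hollow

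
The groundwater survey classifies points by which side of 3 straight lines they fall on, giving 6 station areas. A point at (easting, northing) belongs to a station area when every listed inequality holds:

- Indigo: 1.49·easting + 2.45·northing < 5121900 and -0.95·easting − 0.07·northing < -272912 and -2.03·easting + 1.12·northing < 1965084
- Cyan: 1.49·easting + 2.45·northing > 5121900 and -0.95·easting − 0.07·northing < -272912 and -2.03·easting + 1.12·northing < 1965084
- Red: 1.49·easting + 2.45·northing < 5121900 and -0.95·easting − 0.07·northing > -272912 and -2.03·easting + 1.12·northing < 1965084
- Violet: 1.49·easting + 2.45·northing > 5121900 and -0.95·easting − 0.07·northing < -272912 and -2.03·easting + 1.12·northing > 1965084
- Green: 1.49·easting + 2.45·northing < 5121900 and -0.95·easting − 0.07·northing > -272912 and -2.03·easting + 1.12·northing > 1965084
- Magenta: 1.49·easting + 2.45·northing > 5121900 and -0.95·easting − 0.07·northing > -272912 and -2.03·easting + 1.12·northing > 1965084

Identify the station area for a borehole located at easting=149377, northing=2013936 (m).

Cyan

1.49·149377 + 2.45·2013936 = 5156714.930, which is > 5121900
-0.95·149377 − 0.07·2013936 = -282883.670, which is < -272912
-2.03·149377 + 1.12·2013936 = 1952373.010, which is < 1965084
This sign pattern matches Cyan.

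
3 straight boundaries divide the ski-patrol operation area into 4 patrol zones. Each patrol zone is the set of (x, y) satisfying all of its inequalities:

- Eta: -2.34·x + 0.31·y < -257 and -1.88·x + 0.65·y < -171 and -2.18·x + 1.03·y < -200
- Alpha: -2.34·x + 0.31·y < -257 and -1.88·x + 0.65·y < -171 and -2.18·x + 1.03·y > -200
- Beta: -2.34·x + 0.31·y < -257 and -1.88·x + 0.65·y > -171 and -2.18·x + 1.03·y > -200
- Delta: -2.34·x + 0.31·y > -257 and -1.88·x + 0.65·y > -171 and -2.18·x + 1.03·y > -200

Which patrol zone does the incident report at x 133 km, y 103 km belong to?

-2.34·133 + 0.31·103 = -279.290, which is < -257
-1.88·133 + 0.65·103 = -183.090, which is < -171
-2.18·133 + 1.03·103 = -183.850, which is > -200
This sign pattern matches Alpha.

Alpha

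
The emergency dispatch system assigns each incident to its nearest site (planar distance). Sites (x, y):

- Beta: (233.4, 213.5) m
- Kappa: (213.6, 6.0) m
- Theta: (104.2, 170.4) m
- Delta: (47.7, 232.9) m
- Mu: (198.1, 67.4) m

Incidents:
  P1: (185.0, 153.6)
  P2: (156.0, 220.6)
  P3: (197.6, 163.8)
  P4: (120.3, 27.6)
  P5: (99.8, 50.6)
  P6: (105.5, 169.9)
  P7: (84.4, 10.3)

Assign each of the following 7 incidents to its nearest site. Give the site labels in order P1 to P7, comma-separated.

P1 → Beta (d²=5930.57)
P2 → Theta (d²=5203.28)
P3 → Beta (d²=3751.73)
P4 → Mu (d²=7636.88)
P5 → Mu (d²=9945.13)
P6 → Theta (d²=1.94)
P7 → Mu (d²=16188.10)

Beta, Theta, Beta, Mu, Mu, Theta, Mu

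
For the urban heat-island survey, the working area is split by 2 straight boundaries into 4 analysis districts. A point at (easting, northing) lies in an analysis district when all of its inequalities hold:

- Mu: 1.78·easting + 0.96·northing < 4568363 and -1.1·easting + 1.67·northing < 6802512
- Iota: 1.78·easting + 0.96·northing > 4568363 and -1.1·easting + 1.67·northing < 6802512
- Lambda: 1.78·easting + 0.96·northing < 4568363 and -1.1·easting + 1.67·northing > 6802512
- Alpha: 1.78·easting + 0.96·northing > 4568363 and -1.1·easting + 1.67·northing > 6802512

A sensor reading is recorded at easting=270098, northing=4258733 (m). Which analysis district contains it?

Alpha

1.78·270098 + 0.96·4258733 = 4569158.120, which is > 4568363
-1.1·270098 + 1.67·4258733 = 6814976.310, which is > 6802512
This sign pattern matches Alpha.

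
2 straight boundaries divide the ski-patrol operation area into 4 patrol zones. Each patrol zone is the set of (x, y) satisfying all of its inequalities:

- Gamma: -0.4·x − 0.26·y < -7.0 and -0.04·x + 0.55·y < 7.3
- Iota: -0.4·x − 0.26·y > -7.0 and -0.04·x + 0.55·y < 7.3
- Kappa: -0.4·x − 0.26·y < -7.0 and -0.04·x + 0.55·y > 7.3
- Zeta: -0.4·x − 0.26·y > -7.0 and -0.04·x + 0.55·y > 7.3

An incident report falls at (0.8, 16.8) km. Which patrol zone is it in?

Zeta

-0.4·0.8 − 0.26·16.8 = -4.688, which is > -7.0
-0.04·0.8 + 0.55·16.8 = 9.208, which is > 7.3
This sign pattern matches Zeta.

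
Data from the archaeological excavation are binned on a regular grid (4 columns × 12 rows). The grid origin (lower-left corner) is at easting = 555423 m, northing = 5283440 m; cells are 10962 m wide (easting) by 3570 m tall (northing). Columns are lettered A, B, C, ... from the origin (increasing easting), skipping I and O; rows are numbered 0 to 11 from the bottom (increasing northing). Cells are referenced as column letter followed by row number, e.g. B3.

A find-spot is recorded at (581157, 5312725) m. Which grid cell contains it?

Column index: ⌊(581157 − 555423) / 10962⌋ = ⌊2.348⌋ = 2 → column C
Row offset from origin: ⌊(5312725 − 5283440) / 3570⌋ = ⌊8.203⌋ = 8 → row 8

C8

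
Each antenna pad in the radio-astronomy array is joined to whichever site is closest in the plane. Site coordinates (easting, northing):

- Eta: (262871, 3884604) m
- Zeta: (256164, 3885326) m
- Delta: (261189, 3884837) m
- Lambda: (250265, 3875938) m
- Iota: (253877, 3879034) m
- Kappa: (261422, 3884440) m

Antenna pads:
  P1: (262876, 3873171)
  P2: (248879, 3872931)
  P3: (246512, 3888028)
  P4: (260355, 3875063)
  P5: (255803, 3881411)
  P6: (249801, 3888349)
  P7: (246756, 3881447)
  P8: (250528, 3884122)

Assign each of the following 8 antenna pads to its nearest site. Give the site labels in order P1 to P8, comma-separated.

P1 → Iota (d²=115356770.00)
P2 → Lambda (d²=10963045.00)
P3 → Zeta (d²=100461908.00)
P4 → Iota (d²=57733325.00)
P5 → Iota (d²=9359605.00)
P6 → Zeta (d²=49626298.00)
P7 → Lambda (d²=42662162.00)
P8 → Zeta (d²=33214112.00)

Iota, Lambda, Zeta, Iota, Iota, Zeta, Lambda, Zeta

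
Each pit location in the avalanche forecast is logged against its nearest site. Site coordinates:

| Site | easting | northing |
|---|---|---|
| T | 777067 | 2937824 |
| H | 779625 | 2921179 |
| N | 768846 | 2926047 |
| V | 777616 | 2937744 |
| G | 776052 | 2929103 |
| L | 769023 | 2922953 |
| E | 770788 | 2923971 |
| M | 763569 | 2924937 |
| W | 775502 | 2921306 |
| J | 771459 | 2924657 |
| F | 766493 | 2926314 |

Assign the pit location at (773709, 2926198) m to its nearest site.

Squared distances to each site:
T: 146440040.000; H: 60189417.000; N: 23671570.000; V: 148574765.000; G: 13928674.000; L: 32488621.000; E: 13491770.000; M: 104409721.000; W: 27146513.000; J: 7437181.000; F: 52084112.000.
Minimum at J.

J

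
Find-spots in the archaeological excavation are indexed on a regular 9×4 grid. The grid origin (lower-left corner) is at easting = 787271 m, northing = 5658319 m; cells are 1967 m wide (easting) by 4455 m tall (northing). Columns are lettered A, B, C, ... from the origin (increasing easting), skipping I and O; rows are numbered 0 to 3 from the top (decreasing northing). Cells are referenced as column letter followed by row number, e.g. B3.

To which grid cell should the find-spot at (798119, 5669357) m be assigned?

Column index: ⌊(798119 − 787271) / 1967⌋ = ⌊5.515⌋ = 5 → column F
Row offset from origin: ⌊(5669357 − 5658319) / 4455⌋ = ⌊2.478⌋ = 2 → row 1 (counted from top)

F1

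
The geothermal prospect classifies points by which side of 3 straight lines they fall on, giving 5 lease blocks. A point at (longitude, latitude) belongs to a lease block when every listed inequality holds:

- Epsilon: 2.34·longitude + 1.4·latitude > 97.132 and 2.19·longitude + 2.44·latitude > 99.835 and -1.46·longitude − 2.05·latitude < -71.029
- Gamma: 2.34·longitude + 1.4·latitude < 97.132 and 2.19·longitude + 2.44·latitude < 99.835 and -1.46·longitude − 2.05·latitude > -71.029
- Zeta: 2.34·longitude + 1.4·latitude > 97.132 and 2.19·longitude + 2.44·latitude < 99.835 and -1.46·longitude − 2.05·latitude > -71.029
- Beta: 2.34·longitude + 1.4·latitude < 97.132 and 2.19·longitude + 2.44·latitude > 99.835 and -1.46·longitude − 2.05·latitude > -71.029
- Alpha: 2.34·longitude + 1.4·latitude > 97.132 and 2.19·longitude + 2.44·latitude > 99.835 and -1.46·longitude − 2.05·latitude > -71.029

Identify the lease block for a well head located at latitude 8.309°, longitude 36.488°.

2.34·36.488 + 1.4·8.309 = 97.015, which is < 97.132
2.19·36.488 + 2.44·8.309 = 100.183, which is > 99.835
-1.46·36.488 − 2.05·8.309 = -70.306, which is > -71.029
This sign pattern matches Beta.

Beta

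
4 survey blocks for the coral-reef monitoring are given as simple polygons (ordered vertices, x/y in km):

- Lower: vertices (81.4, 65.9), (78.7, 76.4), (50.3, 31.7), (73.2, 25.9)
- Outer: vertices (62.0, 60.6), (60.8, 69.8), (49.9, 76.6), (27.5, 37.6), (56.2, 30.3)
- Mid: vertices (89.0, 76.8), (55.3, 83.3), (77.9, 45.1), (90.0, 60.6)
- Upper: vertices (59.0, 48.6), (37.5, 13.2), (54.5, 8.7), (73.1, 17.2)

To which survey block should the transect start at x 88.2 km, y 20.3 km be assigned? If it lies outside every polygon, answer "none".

none

Cast a ray rightward from (88.2, 20.3). For each polygon, the edges (by vertex number in listed order) whose endpoints lie on opposite sides of y = 20.3, where each meets that height, and whether that is right or left of the point:
Lower: no edge straddles that height → 0 crossings.
Outer: no edge straddles that height → 0 crossings.
Mid: no edge straddles that height → 0 crossings.
Upper: 1–2 at x≈41.81 (left), 4–1 at x≈71.71 (left) → 0 crossings.
All counts are even, so the point lies outside every listed polygon.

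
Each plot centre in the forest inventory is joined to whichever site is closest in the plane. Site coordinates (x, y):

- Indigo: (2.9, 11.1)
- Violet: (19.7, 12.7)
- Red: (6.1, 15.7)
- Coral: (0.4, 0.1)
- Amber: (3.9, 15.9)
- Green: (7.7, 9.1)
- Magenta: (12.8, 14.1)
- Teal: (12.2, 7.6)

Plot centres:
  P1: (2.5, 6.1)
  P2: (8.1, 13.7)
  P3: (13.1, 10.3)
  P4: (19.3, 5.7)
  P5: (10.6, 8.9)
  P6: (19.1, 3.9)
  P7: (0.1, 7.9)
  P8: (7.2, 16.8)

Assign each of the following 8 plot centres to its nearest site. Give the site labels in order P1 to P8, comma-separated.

P1 → Indigo (d²=25.16)
P2 → Red (d²=8.00)
P3 → Teal (d²=8.10)
P4 → Violet (d²=49.16)
P5 → Teal (d²=4.25)
P6 → Teal (d²=61.30)
P7 → Indigo (d²=18.08)
P8 → Red (d²=2.42)

Indigo, Red, Teal, Violet, Teal, Teal, Indigo, Red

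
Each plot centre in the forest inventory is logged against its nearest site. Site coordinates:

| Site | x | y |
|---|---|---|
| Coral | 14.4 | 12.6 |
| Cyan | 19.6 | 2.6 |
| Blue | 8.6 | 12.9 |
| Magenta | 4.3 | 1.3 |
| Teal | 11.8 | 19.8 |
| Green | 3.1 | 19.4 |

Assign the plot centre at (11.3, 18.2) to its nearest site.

Squared distances to each site:
Coral: 40.970; Cyan: 312.250; Blue: 35.380; Magenta: 334.610; Teal: 2.810; Green: 68.680.
Minimum at Teal.

Teal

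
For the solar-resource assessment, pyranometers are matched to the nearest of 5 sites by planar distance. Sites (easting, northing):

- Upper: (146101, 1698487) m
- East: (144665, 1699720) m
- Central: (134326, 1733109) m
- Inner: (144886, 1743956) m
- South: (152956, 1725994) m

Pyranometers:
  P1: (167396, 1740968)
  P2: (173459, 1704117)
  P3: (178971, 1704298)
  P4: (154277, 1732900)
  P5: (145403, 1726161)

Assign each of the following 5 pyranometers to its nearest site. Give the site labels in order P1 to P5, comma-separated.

South, Upper, Upper, South, South

P1 → South (d²=432734276.00)
P2 → Upper (d²=780157064.00)
P3 → Upper (d²=1114204621.00)
P4 → South (d²=49437877.00)
P5 → South (d²=57075698.00)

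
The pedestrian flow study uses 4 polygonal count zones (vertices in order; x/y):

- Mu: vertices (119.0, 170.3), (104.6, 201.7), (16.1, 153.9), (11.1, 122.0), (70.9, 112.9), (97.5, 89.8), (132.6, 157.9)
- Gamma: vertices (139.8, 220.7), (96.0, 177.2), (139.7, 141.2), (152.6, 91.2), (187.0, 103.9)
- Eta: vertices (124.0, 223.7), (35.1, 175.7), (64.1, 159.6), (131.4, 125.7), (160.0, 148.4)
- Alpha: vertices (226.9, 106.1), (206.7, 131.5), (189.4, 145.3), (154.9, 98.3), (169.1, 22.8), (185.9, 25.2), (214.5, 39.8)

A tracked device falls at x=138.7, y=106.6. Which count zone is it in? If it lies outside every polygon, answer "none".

Cast a ray rightward from (138.7, 106.6). For each polygon, the edges (by vertex number in listed order) whose endpoints lie on opposite sides of y = 106.6, where each meets that height, and whether that is right or left of the point:
Mu: 5–6 at x≈78.15 (left), 6–7 at x≈106.16 (left) → 0 crossings.
Gamma: 3–4 at x≈148.63 (right), 5–1 at x≈185.91 (right) → 2 crossings.
Eta: no edge straddles that height → 0 crossings.
Alpha: 1–2 at x≈226.50 (right), 3–4 at x≈160.99 (right) → 2 crossings.
All counts are even, so the point lies outside every listed polygon.

none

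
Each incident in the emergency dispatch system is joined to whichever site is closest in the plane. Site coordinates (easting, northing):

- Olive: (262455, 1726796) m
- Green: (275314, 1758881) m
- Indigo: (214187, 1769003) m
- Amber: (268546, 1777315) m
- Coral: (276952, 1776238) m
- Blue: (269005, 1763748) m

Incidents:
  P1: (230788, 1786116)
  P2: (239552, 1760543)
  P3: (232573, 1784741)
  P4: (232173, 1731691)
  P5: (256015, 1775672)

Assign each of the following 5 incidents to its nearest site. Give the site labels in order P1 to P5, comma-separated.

P1 → Indigo (d²=568447970.00)
P2 → Indigo (d²=714954825.00)
P3 → Indigo (d²=585729640.00)
P4 → Olive (d²=940960549.00)
P5 → Amber (d²=159725410.00)

Indigo, Indigo, Indigo, Olive, Amber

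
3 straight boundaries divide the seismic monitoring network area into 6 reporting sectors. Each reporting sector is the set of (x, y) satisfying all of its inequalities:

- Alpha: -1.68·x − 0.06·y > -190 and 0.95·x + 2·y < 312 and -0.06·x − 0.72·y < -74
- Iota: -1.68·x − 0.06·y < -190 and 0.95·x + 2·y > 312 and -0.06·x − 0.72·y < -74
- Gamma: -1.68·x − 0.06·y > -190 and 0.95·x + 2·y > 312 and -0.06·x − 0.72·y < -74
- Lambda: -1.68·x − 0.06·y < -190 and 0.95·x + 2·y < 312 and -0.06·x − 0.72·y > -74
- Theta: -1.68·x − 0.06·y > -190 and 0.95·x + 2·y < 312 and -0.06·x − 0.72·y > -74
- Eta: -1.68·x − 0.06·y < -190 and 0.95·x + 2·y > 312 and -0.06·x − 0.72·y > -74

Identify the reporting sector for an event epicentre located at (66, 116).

Alpha

-1.68·66 − 0.06·116 = -117.840, which is > -190
0.95·66 + 2·116 = 294.700, which is < 312
-0.06·66 − 0.72·116 = -87.480, which is < -74
This sign pattern matches Alpha.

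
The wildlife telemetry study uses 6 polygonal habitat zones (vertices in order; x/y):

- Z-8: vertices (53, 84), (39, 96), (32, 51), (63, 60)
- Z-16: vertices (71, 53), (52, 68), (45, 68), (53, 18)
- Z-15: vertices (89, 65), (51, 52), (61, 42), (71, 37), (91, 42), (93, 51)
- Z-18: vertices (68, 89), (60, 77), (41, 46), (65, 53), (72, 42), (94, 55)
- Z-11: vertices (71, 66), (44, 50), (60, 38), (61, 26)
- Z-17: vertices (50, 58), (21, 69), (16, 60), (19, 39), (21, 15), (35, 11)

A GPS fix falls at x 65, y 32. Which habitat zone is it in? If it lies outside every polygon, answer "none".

none

Cast a ray rightward from (65, 32). For each polygon, the edges (by vertex number in listed order) whose endpoints lie on opposite sides of y = 32, where each meets that height, and whether that is right or left of the point:
Z-8: no edge straddles that height → 0 crossings.
Z-16: 3–4 at x≈50.8 (left), 4–1 at x≈60.2 (left) → 0 crossings.
Z-15: no edge straddles that height → 0 crossings.
Z-18: no edge straddles that height → 0 crossings.
Z-11: 3–4 at x≈60.5 (left), 4–1 at x≈62.5 (left) → 0 crossings.
Z-17: 4–5 at x≈19.6 (left), 6–1 at x≈41.7 (left) → 0 crossings.
All counts are even, so the point lies outside every listed polygon.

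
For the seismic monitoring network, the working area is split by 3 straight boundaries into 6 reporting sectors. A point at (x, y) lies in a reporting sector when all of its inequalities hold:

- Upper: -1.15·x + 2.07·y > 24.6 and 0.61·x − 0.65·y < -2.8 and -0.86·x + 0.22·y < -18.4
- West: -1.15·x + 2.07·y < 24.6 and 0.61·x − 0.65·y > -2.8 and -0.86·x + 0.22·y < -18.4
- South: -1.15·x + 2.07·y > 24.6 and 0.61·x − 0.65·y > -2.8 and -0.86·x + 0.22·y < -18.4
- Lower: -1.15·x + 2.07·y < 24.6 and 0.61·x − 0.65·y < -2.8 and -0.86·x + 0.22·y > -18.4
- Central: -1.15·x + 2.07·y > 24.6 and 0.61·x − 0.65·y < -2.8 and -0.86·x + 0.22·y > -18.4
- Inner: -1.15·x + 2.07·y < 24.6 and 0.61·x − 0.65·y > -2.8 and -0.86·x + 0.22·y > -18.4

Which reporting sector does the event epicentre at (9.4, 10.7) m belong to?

-1.15·9.4 + 2.07·10.7 = 11.339, which is < 24.6
0.61·9.4 − 0.65·10.7 = -1.221, which is > -2.8
-0.86·9.4 + 0.22·10.7 = -5.730, which is > -18.4
This sign pattern matches Inner.

Inner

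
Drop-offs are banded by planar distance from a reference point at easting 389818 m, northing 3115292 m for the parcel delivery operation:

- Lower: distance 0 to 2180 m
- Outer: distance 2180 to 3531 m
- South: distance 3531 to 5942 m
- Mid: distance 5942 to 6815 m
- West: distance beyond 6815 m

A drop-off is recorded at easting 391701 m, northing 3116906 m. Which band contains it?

Outer

Distance = √((391701−389818)² + (3116906−3115292)²) = √(3545689.000 + 2604996.000) = 2480.057 m.
2180 ≤ 2480.057 < 3531 → Outer.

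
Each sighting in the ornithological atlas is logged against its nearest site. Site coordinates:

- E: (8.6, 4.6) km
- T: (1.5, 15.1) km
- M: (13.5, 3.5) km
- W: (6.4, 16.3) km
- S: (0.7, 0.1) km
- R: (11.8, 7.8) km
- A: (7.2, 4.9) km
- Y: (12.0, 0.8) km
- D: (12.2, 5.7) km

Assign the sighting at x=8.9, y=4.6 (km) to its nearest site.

E

Squared distances to each site:
E: 0.090; T: 165.010; M: 22.370; W: 143.140; S: 87.490; R: 18.650; A: 2.980; Y: 24.050; D: 12.100.
Minimum at E.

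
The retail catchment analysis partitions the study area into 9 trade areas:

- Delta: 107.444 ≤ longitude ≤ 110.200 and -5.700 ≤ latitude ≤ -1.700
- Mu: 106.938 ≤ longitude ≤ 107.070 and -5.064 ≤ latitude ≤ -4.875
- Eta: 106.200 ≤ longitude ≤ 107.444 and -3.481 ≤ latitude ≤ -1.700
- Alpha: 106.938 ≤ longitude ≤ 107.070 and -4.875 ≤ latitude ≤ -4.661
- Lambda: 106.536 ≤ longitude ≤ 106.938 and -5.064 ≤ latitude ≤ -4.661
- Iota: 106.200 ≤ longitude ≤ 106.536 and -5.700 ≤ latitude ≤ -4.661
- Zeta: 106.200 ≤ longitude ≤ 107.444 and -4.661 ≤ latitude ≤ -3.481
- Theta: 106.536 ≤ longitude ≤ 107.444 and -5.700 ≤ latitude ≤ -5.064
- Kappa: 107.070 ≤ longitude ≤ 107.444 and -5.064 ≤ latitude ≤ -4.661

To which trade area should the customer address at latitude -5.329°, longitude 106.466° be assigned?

The point has longitude = 106.466 and latitude = -5.329.
Only Iota satisfies 106.200 ≤ longitude ≤ 106.536 and -5.700 ≤ latitude ≤ -4.661.

Iota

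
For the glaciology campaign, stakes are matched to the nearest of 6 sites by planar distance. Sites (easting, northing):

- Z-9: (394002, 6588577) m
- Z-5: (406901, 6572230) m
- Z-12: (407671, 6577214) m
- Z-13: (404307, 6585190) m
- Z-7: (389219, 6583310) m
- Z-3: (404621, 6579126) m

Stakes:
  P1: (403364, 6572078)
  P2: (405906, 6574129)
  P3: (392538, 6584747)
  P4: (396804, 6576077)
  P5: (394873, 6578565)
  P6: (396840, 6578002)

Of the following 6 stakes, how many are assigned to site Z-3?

2

P1 → Z-5
P2 → Z-5
P3 → Z-7
P4 → Z-3
P5 → Z-7
P6 → Z-3
2 of the 6 go to Z-3.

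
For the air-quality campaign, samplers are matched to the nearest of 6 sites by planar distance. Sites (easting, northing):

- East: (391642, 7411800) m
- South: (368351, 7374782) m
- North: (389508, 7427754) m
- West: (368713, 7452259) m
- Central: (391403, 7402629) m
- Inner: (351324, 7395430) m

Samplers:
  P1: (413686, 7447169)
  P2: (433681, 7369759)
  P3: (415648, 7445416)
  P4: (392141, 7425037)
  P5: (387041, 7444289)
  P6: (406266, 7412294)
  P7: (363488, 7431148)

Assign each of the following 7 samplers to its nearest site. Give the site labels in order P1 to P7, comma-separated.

North, Central, North, North, North, East, West

P1 → North (d²=961517909.00)
P2 → Central (d²=2867866184.00)
P3 → North (d²=995245844.00)
P4 → North (d²=14314778.00)
P5 → North (d²=279492314.00)
P6 → East (d²=214105412.00)
P7 → West (d²=472974946.00)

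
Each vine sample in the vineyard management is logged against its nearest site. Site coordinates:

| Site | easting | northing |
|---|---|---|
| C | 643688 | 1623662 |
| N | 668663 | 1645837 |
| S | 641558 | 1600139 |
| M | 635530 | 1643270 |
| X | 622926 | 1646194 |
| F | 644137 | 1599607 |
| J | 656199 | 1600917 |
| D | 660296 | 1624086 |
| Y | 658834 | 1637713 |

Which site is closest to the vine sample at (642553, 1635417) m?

Squared distances to each site:
C: 139468250.000; N: 790308500.000; S: 1245527309.000; M: 110992138.000; X: 501362858.000; F: 1284865156.000; J: 1376463316.000; D: 443205610.000; Y: 270342577.000.
Minimum at M.

M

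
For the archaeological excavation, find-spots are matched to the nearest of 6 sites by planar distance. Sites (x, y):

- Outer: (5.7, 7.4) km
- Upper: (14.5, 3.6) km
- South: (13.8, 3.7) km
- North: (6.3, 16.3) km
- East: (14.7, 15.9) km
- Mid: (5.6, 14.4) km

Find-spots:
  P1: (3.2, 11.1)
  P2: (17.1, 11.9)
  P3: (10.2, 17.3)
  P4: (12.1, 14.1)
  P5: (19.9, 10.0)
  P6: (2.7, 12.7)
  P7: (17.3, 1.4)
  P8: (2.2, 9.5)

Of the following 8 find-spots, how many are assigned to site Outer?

P1 → Mid
P2 → East
P3 → North
P4 → East
P5 → East
P6 → Mid
P7 → Upper
P8 → Outer
1 of the 8 goes to Outer.

1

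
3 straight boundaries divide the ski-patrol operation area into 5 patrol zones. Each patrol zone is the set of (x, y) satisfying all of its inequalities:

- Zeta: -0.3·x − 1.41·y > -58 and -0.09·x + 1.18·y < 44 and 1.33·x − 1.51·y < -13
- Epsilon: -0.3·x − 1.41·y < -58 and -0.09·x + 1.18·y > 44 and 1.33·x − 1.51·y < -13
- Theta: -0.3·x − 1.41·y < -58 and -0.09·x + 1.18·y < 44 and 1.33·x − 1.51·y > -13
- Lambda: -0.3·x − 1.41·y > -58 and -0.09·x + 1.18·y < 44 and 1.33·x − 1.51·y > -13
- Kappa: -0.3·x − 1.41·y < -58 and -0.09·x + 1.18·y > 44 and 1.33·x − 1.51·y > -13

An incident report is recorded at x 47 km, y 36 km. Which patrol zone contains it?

Theta

-0.3·47 − 1.41·36 = -64.860, which is < -58
-0.09·47 + 1.18·36 = 38.250, which is < 44
1.33·47 − 1.51·36 = 8.150, which is > -13
This sign pattern matches Theta.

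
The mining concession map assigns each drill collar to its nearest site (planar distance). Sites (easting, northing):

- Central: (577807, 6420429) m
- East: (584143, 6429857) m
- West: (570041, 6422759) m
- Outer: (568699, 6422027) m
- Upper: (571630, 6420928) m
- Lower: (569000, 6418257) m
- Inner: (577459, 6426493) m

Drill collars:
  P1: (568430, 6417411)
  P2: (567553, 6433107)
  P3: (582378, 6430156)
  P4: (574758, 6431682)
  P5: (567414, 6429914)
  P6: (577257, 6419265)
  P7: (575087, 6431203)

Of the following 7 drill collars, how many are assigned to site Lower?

P1 → Lower
P2 → West
P3 → East
P4 → Inner
P5 → West
P6 → Central
P7 → Inner
1 of the 7 goes to Lower.

1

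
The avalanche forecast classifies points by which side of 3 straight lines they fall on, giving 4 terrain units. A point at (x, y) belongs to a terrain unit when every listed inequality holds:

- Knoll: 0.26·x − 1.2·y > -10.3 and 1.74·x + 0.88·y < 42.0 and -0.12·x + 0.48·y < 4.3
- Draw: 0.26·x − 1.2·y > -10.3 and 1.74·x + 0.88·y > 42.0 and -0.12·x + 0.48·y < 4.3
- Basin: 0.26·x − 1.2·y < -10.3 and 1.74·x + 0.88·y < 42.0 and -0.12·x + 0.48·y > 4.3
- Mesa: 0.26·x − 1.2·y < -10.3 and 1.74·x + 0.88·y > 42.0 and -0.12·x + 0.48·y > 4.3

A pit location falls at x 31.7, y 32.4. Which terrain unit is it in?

Mesa

0.26·31.7 − 1.2·32.4 = -30.638, which is < -10.3
1.74·31.7 + 0.88·32.4 = 83.670, which is > 42.0
-0.12·31.7 + 0.48·32.4 = 11.748, which is > 4.3
This sign pattern matches Mesa.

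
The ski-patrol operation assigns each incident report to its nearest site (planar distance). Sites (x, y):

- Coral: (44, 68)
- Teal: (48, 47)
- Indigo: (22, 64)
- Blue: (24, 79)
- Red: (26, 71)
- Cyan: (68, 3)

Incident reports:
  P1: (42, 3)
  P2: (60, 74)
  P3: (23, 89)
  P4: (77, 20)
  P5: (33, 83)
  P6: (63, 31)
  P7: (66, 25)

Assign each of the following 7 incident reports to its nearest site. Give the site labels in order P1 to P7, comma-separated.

P1 → Cyan (d²=676.00)
P2 → Coral (d²=292.00)
P3 → Blue (d²=101.00)
P4 → Cyan (d²=370.00)
P5 → Blue (d²=97.00)
P6 → Teal (d²=481.00)
P7 → Cyan (d²=488.00)

Cyan, Coral, Blue, Cyan, Blue, Teal, Cyan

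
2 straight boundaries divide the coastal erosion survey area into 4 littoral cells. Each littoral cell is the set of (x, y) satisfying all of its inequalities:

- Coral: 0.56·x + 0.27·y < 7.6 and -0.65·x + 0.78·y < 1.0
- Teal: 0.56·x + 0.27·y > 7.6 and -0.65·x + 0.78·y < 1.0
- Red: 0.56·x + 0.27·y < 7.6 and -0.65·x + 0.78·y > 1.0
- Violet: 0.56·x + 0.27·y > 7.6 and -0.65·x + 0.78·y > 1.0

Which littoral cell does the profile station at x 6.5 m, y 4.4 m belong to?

Coral

0.56·6.5 + 0.27·4.4 = 4.828, which is < 7.6
-0.65·6.5 + 0.78·4.4 = -0.793, which is < 1.0
This sign pattern matches Coral.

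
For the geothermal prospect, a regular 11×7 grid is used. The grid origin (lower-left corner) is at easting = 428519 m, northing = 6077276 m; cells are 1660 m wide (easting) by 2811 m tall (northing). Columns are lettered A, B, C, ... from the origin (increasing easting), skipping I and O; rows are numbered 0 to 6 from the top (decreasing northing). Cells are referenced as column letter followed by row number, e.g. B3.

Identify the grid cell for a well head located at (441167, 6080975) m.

Column index: ⌊(441167 − 428519) / 1660⌋ = ⌊7.619⌋ = 7 → column H
Row offset from origin: ⌊(6080975 − 6077276) / 2811⌋ = ⌊1.316⌋ = 1 → row 5 (counted from top)

H5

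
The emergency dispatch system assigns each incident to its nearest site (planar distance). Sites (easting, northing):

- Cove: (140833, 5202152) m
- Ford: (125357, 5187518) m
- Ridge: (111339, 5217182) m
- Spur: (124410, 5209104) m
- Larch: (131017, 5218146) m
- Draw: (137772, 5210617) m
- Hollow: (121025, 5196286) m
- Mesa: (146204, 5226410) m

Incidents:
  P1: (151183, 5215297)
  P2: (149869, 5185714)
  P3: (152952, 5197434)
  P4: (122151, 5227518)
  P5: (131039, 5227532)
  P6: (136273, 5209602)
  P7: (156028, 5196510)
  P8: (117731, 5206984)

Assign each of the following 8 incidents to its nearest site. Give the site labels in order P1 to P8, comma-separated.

P1 → Mesa (d²=148289210.00)
P2 → Cove (d²=351857140.00)
P3 → Cove (d²=169129685.00)
P4 → Larch (d²=166440340.00)
P5 → Larch (d²=88097480.00)
P6 → Draw (d²=3277226.00)
P7 → Cove (d²=262720189.00)
P8 → Spur (d²=49103441.00)

Mesa, Cove, Cove, Larch, Larch, Draw, Cove, Spur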